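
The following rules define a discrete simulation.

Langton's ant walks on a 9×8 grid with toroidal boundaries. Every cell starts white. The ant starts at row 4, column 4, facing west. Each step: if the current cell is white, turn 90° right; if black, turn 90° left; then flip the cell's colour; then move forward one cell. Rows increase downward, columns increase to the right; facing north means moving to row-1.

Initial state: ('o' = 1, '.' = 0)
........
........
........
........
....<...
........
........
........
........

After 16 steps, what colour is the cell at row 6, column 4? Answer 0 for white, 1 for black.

0) ........
........
........
........
....<...
........
........
........
........
1) ........
........
........
....^...
....o...
........
........
........
........
2) ........
........
........
....o>..
....o...
........
........
........
........
3) ........
........
........
....oo..
....ov..
........
........
........
........
4) ........
........
........
....oo..
....<o..
........
........
........
........
5) ........
........
........
....oo..
.....o..
....v...
........
........
........
6) ........
........
........
....oo..
.....o..
...<o...
........
........
........
7) ........
........
........
....oo..
...^.o..
...oo...
........
........
........
8) ........
........
........
....oo..
...o>o..
...oo...
........
........
........
9) ........
........
........
....oo..
...ooo..
...ov...
........
........
........
10) ........
........
........
....oo..
...ooo..
...o.>..
........
........
........
11) ........
........
........
....oo..
...ooo..
...o.o..
.....v..
........
........
12) ........
........
........
....oo..
...ooo..
...o.o..
....<o..
........
........
13) ........
........
........
....oo..
...ooo..
...o^o..
....oo..
........
........
14) ........
........
........
....oo..
...ooo..
...oo>..
....oo..
........
........
15) ........
........
........
....oo..
...oo^..
...oo...
....oo..
........
........
16) ........
........
........
....oo..
...o<...
...oo...
....oo..
........
........

1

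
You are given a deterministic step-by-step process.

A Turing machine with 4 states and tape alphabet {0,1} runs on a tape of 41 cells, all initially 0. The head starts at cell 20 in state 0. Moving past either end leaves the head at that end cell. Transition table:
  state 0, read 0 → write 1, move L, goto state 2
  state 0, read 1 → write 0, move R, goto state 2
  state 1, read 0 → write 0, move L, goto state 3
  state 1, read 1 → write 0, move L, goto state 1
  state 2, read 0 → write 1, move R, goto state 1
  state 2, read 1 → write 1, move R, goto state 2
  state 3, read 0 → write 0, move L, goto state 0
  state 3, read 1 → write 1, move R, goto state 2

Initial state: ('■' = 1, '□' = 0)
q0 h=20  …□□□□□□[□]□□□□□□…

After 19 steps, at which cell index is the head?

7

step 0: q0 h=20  …□□□□□□[□]□□□□□□…
step 1: q2 h=19  …□□□□□□[□]■□□□□□…
step 2: q1 h=20  …□□□□□■[■]□□□□□□…
step 3: q1 h=19  …□□□□□□[■]□□□□□□…
step 4: q1 h=18  …□□□□□□[□]□□□□□□…
step 5: q3 h=17  …□□□□□□[□]□□□□□□…
step 6: q0 h=16  …□□□□□□[□]□□□□□□…
step 7: q2 h=15  …□□□□□□[□]■□□□□□…
step 8: q1 h=16  …□□□□□■[■]□□□□□□…
step 9: q1 h=15  …□□□□□□[■]□□□□□□…
step 10: q1 h=14  …□□□□□□[□]□□□□□□…
step 11: q3 h=13  …□□□□□□[□]□□□□□□…
step 12: q0 h=12  …□□□□□□[□]□□□□□□…
step 13: q2 h=11  …□□□□□□[□]■□□□□□…
step 14: q1 h=12  …□□□□□■[■]□□□□□□…
step 15: q1 h=11  …□□□□□□[■]□□□□□□…
step 16: q1 h=10  …□□□□□□[□]□□□□□□…
step 17: q3 h= 9  …□□□□□□[□]□□□□□□…
step 18: q0 h= 8  …□□□□□□[□]□□□□□□…
step 19: q2 h= 7  …□□□□□□[□]■□□□□□…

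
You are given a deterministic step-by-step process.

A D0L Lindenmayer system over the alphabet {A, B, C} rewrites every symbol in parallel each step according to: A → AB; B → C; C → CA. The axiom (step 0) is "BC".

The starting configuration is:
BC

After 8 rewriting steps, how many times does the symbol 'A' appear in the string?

77

0) BC
1) CCA
2) CACAAB
3) CAABCAABABC
4) CAABABCCAABABCABCCA
5) CAABABCABCCACAABABCABCCAABCCACAAB
6) CAABABCABCCAABCCACAABCAABABCABCCAABCCACAABABCCACAABCAABABC
7) CAABABCABCCAABCCACAABABCCACAABCAABABCCAABABCABCCAABCCACAABABCCACAABCAABABCABCCACAABCAABABCCAABABCABCCA
8) CAABABCABCCAABCCACAABABCCACAABCAABABCABCCACAABCAABABCCAABA…BABCABCCAABCCACAABCAABABCCAABABCABCCACAABABCABCCAABCCACAAB  (len 179)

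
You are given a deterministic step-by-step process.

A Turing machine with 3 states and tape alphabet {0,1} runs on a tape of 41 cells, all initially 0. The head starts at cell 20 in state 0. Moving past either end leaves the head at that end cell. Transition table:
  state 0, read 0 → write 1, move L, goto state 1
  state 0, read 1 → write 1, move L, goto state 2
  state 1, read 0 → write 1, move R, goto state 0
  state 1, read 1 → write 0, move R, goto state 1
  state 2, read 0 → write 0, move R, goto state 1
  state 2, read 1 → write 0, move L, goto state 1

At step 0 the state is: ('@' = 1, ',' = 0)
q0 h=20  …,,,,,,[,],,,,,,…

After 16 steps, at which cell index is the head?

0) q0 h=20  …,,,,,,[,],,,,,,…
1) q1 h=19  …,,,,,,[,]@,,,,,…
2) q0 h=20  …,,,,,@[@],,,,,,…
3) q2 h=19  …,,,,,,[@]@,,,,,…
4) q1 h=18  …,,,,,,[,],@,,,,…
5) q0 h=19  …,,,,,@[,]@,,,,,…
6) q1 h=18  …,,,,,,[@]@@,,,,…
7) q1 h=19  …,,,,,,[@]@,,,,,…
8) q1 h=20  …,,,,,,[@],,,,,,…
9) q1 h=21  …,,,,,,[,],,,,,,…
10) q0 h=22  …,,,,,@[,],,,,,,…
11) q1 h=21  …,,,,,,[@]@,,,,,…
12) q1 h=22  …,,,,,,[@],,,,,,…
13) q1 h=23  …,,,,,,[,],,,,,,…
14) q0 h=24  …,,,,,@[,],,,,,,…
15) q1 h=23  …,,,,,,[@]@,,,,,…
16) q1 h=24  …,,,,,,[@],,,,,,…

24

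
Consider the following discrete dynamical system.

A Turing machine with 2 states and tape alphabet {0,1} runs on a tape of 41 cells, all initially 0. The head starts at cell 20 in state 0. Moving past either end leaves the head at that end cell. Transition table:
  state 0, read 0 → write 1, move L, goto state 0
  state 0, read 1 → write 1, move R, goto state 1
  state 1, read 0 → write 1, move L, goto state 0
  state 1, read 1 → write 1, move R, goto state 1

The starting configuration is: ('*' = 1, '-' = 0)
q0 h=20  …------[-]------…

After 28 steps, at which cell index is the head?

7

t=0: q0 h=20  …------[-]------…
t=1: q0 h=19  …------[-]*-----…
t=2: q0 h=18  …------[-]**----…
t=3: q0 h=17  …------[-]***---…
t=4: q0 h=16  …------[-]****--…
t=5: q0 h=15  …------[-]*****-…
t=6: q0 h=14  …------[-]******…
t=7: q0 h=13  …------[-]******…
t=8: q0 h=12  …------[-]******…
t=9: q0 h=11  …------[-]******…
t=10: q0 h=10  …------[-]******…
t=11: q0 h= 9  …------[-]******…
t=12: q0 h= 8  …------[-]******…
t=13: q0 h= 7  …------[-]******…
t=14: q0 h= 6  |------[-]******…
t=15: q0 h= 5  |-----[-]******…
t=16: q0 h= 4  |----[-]******…
t=17: q0 h= 3  |---[-]******…
t=18: q0 h= 2  |--[-]******…
t=19: q0 h= 1  |-[-]******…
t=20: q0 h= 0  |[-]******…
t=21: q0 h= 0  |[*]******…
t=22: q1 h= 1  |*[*]******…
t=23: q1 h= 2  |**[*]******…
t=24: q1 h= 3  |***[*]******…
t=25: q1 h= 4  |****[*]******…
t=26: q1 h= 5  |*****[*]******…
t=27: q1 h= 6  |******[*]******…
t=28: q1 h= 7  …******[*]******…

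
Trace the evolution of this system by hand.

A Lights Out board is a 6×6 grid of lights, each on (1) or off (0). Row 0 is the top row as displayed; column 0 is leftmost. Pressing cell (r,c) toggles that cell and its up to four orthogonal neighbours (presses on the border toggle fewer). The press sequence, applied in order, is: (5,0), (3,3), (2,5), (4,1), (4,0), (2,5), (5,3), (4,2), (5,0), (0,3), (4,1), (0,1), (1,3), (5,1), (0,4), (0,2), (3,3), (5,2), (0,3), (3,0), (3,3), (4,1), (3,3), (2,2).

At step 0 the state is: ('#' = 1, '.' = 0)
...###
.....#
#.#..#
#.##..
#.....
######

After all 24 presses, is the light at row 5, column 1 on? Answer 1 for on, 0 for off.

0

t=0: ...###
.....#
#.#..#
#.##..
#.....
######
t=1: ...###
.....#
#.#..#
#.##..
......
..####
t=2: ...###
.....#
#.##.#
#...#.
...#..
..####
t=3: ...###
......
#.###.
#...##
...#..
..####
t=4: ...###
......
#.###.
##..##
####..
.#####
t=5: ...###
......
#.###.
.#..##
..##..
######
t=6: ...###
.....#
#.##.#
.#..#.
..##..
######
t=7: ...###
.....#
#.##.#
.#..#.
..#...
##...#
t=8: ...###
.....#
#.##.#
.##.#.
.#.#..
###..#
t=9: ...###
.....#
#.##.#
.##.#.
##.#..
..#..#
t=10: ..#..#
...#.#
#.##.#
.##.#.
##.#..
..#..#
t=11: ..#..#
...#.#
#.##.#
..#.#.
..##..
.##..#
t=12: ##...#
.#.#.#
#.##.#
..#.#.
..##..
.##..#
t=13: ##.#.#
.##.##
#.#..#
..#.#.
..##..
.##..#
t=14: ##.#.#
.##.##
#.#..#
..#.#.
.###..
#....#
t=15: ##..#.
.##..#
#.#..#
..#.#.
.###..
#....#
t=16: #.###.
.#...#
#.#..#
..#.#.
.###..
#....#
t=17: #.###.
.#...#
#.##.#
...#..
.##...
#....#
t=18: #.###.
.#...#
#.##.#
...#..
.#....
####.#
t=19: #.....
.#.#.#
#.##.#
...#..
.#....
####.#
t=20: #.....
.#.#.#
..##.#
##.#..
##....
####.#
t=21: #.....
.#.#.#
..#..#
###.#.
##.#..
####.#
t=22: #.....
.#.#.#
..#..#
#.#.#.
..##..
#.##.#
t=23: #.....
.#.#.#
..##.#
#..#..
..#...
#.##.#
t=24: #.....
.###.#
.#...#
#.##..
..#...
#.##.#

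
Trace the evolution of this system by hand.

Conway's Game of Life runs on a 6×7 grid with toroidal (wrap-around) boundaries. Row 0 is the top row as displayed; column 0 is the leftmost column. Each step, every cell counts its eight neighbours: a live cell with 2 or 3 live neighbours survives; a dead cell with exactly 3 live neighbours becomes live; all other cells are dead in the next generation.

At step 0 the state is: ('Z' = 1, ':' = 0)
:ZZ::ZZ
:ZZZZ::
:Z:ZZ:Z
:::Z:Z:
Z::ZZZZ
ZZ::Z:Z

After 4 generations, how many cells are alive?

2

0) :ZZ::ZZ
:ZZZZ::
:Z:ZZ:Z
:::Z:Z:
Z::ZZZZ
ZZ::Z:Z
1) ::::::Z
::::::Z
ZZ:::::
:::::::
:ZZZ:::
:::::::
2) :::::::
::::::Z
Z::::::
Z::::::
::Z::::
::Z::::
3) :::::::
:::::::
Z:::::Z
:Z:::::
:Z:::::
:::::::
4) :::::::
:::::::
Z::::::
:Z:::::
:::::::
:::::::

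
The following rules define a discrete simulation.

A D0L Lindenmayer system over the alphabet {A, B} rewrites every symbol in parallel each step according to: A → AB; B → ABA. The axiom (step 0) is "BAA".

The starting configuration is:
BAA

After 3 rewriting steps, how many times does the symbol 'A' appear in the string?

24

0) BAA
1) ABAABAB
2) ABABAABABABAABABA
3) ABABAABABAABABABAABABAABABAABABABAABABAAB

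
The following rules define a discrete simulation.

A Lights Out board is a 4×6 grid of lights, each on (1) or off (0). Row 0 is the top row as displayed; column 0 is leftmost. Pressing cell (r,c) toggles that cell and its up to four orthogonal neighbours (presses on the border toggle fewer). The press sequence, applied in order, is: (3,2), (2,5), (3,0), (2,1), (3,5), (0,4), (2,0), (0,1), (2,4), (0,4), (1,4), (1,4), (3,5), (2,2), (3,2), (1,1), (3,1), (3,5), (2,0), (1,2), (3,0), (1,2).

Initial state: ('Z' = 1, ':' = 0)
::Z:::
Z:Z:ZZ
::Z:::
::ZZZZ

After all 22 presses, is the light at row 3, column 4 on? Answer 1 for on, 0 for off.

step 0: ::Z:::
Z:Z:ZZ
::Z:::
::ZZZZ
step 1: ::Z:::
Z:Z:ZZ
::::::
:Z::ZZ
step 2: ::Z:::
Z:Z:Z:
::::ZZ
:Z::Z:
step 3: ::Z:::
Z:Z:Z:
Z:::ZZ
Z:::Z:
step 4: ::Z:::
ZZZ:Z:
:ZZ:ZZ
ZZ::Z:
step 5: ::Z:::
ZZZ:Z:
:ZZ:Z:
ZZ:::Z
step 6: ::ZZZZ
ZZZ:::
:ZZ:Z:
ZZ:::Z
step 7: ::ZZZZ
:ZZ:::
Z:Z:Z:
:Z:::Z
step 8: ZZ:ZZZ
::Z:::
Z:Z:Z:
:Z:::Z
step 9: ZZ:ZZZ
::Z:Z:
Z:ZZ:Z
:Z::ZZ
step 10: ZZ::::
::Z:::
Z:ZZ:Z
:Z::ZZ
step 11: ZZ::Z:
::ZZZZ
Z:ZZZZ
:Z::ZZ
step 12: ZZ::::
::Z:::
Z:ZZ:Z
:Z::ZZ
step 13: ZZ::::
::Z:::
Z:ZZ::
:Z::::
step 14: ZZ::::
::::::
ZZ::::
:ZZ:::
step 15: ZZ::::
::::::
ZZZ:::
:::Z::
step 16: Z:::::
ZZZ:::
Z:Z:::
:::Z::
step 17: Z:::::
ZZZ:::
ZZZ:::
ZZZZ::
step 18: Z:::::
ZZZ:::
ZZZ::Z
ZZZZZZ
step 19: Z:::::
:ZZ:::
::Z::Z
:ZZZZZ
step 20: Z:Z:::
:::Z::
:::::Z
:ZZZZZ
step 21: Z:Z:::
:::Z::
Z::::Z
Z:ZZZZ
step 22: Z:::::
:ZZ:::
Z:Z::Z
Z:ZZZZ

1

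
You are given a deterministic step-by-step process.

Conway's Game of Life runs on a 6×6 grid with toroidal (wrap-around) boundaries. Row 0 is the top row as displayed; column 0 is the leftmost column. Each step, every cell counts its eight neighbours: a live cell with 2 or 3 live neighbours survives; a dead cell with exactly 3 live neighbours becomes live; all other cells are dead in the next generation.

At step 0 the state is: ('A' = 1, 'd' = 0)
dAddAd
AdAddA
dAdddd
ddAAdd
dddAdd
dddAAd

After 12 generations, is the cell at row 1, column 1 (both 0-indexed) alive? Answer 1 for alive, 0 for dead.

0

0) dAddAd
AdAddA
dAdddd
ddAAdd
dddAdd
dddAAd
1) AAAdAd
AdAddA
AAdAdd
ddAAdd
dddddd
ddAAAd
2) AdddAd
ddddAd
AddAAA
dAAAdd
ddddAd
ddAdAA
3) ddddAd
Addddd
AAdddA
AAAddd
dAddAA
ddddAd
4) dddddA
AAdddd
ddAddA
ddAdAd
dAAAAA
dddAAd
5) AdddAA
AAdddA
AdAAdA
Addddd
dAdddA
Addddd
6) ddddAd
ddAAdd
ddAdAd
ddAdAd
dAdddA
dAddAd
7) ddAdAd
ddAdAd
dAAdAd
dAAdAA
AAAAAA
AdddAA
8) dAddAd
ddAdAA
AdddAd
dddddd
dddddd
dddddd
9) dddAAA
AAddAd
dddAAd
dddddd
dddddd
dddddd
10) AddAAA
AdAddd
dddAAA
dddddd
dddddd
ddddAd
11) AAdAAd
AAAddd
dddAAA
ddddAd
dddddd
dddAAd
12) AdddAd
dddddd
AAAAAA
dddAAA
dddAAd
ddAAAA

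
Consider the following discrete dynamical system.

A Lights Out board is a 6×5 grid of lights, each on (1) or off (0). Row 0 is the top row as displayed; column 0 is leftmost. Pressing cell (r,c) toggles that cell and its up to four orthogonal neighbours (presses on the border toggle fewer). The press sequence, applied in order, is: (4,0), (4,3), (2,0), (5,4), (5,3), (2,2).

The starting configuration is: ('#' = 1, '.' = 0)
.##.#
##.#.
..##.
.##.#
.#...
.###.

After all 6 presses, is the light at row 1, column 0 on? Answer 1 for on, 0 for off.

0

t=0: .##.#
##.#.
..##.
.##.#
.#...
.###.
t=1: .##.#
##.#.
..##.
###.#
#....
####.
t=2: .##.#
##.#.
..##.
#####
#.###
###..
t=3: .##.#
.#.#.
####.
.####
#.###
###..
t=4: .##.#
.#.#.
####.
.####
#.##.
#####
t=5: .##.#
.#.#.
####.
.####
#.#..
##...
t=6: .##.#
.###.
#....
.#.##
#.#..
##...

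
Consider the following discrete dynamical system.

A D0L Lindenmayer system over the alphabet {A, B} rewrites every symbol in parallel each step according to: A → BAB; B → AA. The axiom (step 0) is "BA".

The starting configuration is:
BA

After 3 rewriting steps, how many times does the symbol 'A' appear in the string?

0) BA
1) AABAB
2) BABBABAABABAA
3) AABABAAAABABAABABBABAABABAABABBAB

19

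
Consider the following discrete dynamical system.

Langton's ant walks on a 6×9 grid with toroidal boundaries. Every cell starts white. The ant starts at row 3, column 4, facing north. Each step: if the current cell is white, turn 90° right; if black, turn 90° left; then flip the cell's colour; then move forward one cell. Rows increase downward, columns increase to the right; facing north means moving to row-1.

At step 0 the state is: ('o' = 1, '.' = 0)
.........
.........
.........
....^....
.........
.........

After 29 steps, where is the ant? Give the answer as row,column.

[0] .........
.........
.........
....^....
.........
.........
[1] .........
.........
.........
....o>...
.........
.........
[2] .........
.........
.........
....oo...
.....v...
.........
[3] .........
.........
.........
....oo...
....<o...
.........
[4] .........
.........
.........
....^o...
....oo...
.........
[5] .........
.........
.........
...<.o...
....oo...
.........
[6] .........
.........
...^.....
...o.o...
....oo...
.........
[7] .........
.........
...o>....
...o.o...
....oo...
.........
[8] .........
.........
...oo....
...ovo...
....oo...
.........
[9] .........
.........
...oo....
...<oo...
....oo...
.........
[10] .........
.........
...oo....
....oo...
...voo...
.........
[11] .........
.........
...oo....
....oo...
..<ooo...
.........
[12] .........
.........
...oo....
..^.oo...
..oooo...
.........
[13] .........
.........
...oo....
..o>oo...
..oooo...
.........
[14] .........
.........
...oo....
..oooo...
..ovoo...
.........
[15] .........
.........
...oo....
..oooo...
..o.>o...
.........
[16] .........
.........
...oo....
..oo^o...
..o..o...
.........
[17] .........
.........
...oo....
..o<.o...
..o..o...
.........
[18] .........
.........
...oo....
..o..o...
..ov.o...
.........
[19] .........
.........
...oo....
..o..o...
..<o.o...
.........
[20] .........
.........
...oo....
..o..o...
...o.o...
..v......
[21] .........
.........
...oo....
..o..o...
...o.o...
.<o......
[22] .........
.........
...oo....
..o..o...
.^.o.o...
.oo......
[23] .........
.........
...oo....
..o..o...
.o>o.o...
.oo......
[24] .........
.........
...oo....
..o..o...
.ooo.o...
.ov......
[25] .........
.........
...oo....
..o..o...
.ooo.o...
.o.>.....
[26] ...v.....
.........
...oo....
..o..o...
.ooo.o...
.o.o.....
[27] ..<o.....
.........
...oo....
..o..o...
.ooo.o...
.o.o.....
[28] ..oo.....
.........
...oo....
..o..o...
.ooo.o...
.o^o.....
[29] ..oo.....
.........
...oo....
..o..o...
.ooo.o...
.oo>.....

5,3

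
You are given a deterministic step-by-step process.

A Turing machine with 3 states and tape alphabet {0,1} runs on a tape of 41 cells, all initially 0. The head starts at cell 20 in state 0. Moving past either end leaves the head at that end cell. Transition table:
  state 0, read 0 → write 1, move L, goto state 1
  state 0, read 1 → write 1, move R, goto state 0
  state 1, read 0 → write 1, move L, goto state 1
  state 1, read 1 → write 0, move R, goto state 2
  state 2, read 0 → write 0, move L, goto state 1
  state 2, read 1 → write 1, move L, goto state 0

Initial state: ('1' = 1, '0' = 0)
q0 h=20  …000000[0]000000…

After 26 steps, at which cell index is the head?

gen 0: q0 h=20  …000000[0]000000…
gen 1: q1 h=19  …000000[0]100000…
gen 2: q1 h=18  …000000[0]110000…
gen 3: q1 h=17  …000000[0]111000…
gen 4: q1 h=16  …000000[0]111100…
gen 5: q1 h=15  …000000[0]111110…
gen 6: q1 h=14  …000000[0]111111…
gen 7: q1 h=13  …000000[0]111111…
gen 8: q1 h=12  …000000[0]111111…
gen 9: q1 h=11  …000000[0]111111…
gen 10: q1 h=10  …000000[0]111111…
gen 11: q1 h= 9  …000000[0]111111…
gen 12: q1 h= 8  …000000[0]111111…
gen 13: q1 h= 7  …000000[0]111111…
gen 14: q1 h= 6  |000000[0]111111…
gen 15: q1 h= 5  |00000[0]111111…
gen 16: q1 h= 4  |0000[0]111111…
gen 17: q1 h= 3  |000[0]111111…
gen 18: q1 h= 2  |00[0]111111…
gen 19: q1 h= 1  |0[0]111111…
gen 20: q1 h= 0  |[0]111111…
gen 21: q1 h= 0  |[1]111111…
gen 22: q2 h= 1  |0[1]111111…
gen 23: q0 h= 0  |[0]111111…
gen 24: q1 h= 0  |[1]111111…
gen 25: q2 h= 1  |0[1]111111…
gen 26: q0 h= 0  |[0]111111…

0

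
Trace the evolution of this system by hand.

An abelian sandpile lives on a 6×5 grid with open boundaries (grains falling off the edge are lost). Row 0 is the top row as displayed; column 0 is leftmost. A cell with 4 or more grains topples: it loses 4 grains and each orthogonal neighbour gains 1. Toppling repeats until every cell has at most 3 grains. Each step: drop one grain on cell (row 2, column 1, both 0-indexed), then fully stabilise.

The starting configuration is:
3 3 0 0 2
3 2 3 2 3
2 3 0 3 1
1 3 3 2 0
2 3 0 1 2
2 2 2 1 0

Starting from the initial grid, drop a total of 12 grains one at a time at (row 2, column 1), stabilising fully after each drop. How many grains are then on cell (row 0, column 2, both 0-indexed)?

t=0: 3 3 0 0 2
3 2 3 2 3
2 3 0 3 1
1 3 3 2 0
2 3 0 1 2
2 2 2 1 0
t=1: 3 3 0 0 2
3 3 3 2 3
3 1 2 3 1
2 2 0 3 0
3 0 2 1 2
2 3 2 1 0
t=2: 3 3 0 0 2
3 3 3 2 3
3 2 2 3 1
2 2 0 3 0
3 0 2 1 2
2 3 2 1 0
t=3: 3 3 0 0 2
3 3 3 2 3
3 3 2 3 1
2 2 0 3 0
3 0 2 1 2
2 3 2 1 0
t=4: 1 1 2 1 3
2 3 2 1 0
1 3 1 2 3
3 3 2 0 1
3 0 2 2 2
2 3 2 1 0
t=5: 1 2 2 1 3
3 0 3 1 0
3 2 2 2 3
1 1 3 0 1
0 2 2 2 2
3 3 2 1 0
t=6: 1 2 2 1 3
3 0 3 1 0
3 3 2 2 3
1 1 3 0 1
0 2 2 2 2
3 3 2 1 0
t=7: 2 2 2 1 3
0 2 3 1 0
1 1 3 2 3
2 2 3 0 1
0 2 2 2 2
3 3 2 1 0
t=8: 2 2 2 1 3
0 2 3 1 0
1 2 3 2 3
2 2 3 0 1
0 2 2 2 2
3 3 2 1 0
t=9: 2 2 2 1 3
0 2 3 1 0
1 3 3 2 3
2 2 3 0 1
0 2 2 2 2
3 3 2 1 0
t=10: 2 3 3 1 3
1 0 1 2 0
2 3 2 3 3
3 0 1 1 1
0 3 3 2 2
3 3 2 1 0
t=11: 2 3 3 1 3
1 1 1 2 0
3 0 3 3 3
3 1 1 1 1
0 3 3 2 2
3 3 2 1 0
t=12: 2 3 3 1 3
1 1 1 2 0
3 1 3 3 3
3 1 1 1 1
0 3 3 2 2
3 3 2 1 0

3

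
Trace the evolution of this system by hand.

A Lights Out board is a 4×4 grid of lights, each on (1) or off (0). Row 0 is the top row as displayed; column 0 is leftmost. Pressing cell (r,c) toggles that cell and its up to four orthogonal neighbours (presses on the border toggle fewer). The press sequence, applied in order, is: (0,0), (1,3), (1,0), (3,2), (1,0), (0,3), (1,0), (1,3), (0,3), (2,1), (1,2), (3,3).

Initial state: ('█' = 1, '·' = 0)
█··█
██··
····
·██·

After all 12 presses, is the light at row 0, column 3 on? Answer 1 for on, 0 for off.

[0] █··█
██··
····
·██·
[1] ·█·█
·█··
····
·██·
[2] ·█··
·███
···█
·██·
[3] ██··
█·██
█··█
·██·
[4] ██··
█·██
█·██
···█
[5] ·█··
·███
··██
···█
[6] ·███
·██·
··██
···█
[7] ████
█·█·
█·██
···█
[8] ███·
█··█
█·█·
···█
[9] ██·█
█···
█·█·
···█
[10] ██·█
██··
·█··
·█·█
[11] ████
█·██
·██·
·█·█
[12] ████
█·██
·███
·██·

1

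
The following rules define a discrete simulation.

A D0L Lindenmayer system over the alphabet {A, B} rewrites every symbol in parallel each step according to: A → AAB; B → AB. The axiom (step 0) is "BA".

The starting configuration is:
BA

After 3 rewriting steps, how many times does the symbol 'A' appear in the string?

gen 0: BA
gen 1: ABAAB
gen 2: AABABAABAABAB
gen 3: AABAABABAABABAABAABABAABAABABAABAB

21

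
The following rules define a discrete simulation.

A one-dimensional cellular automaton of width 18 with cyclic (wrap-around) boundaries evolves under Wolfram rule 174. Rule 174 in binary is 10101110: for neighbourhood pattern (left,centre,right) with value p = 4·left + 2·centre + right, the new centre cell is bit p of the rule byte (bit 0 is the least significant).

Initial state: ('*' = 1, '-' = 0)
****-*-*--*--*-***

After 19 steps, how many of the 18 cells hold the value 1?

k=0  ****-*-*--*--*-***
k=1  ***-****-**-******
k=2  **-****-**-*******
k=3  *-****-**-********
k=4  -****-**-*********
k=5  ****-**-*********-
k=6  ***-**-*********-*
k=7  **-**-*********-**
k=8  *-**-*********-***
k=9  -**-*********-****
k=10  **-*********-****-
k=11  *-*********-****-*
k=12  -*********-****-**
k=13  *********-****-**-
k=14  ********-****-**-*
k=15  *******-****-**-**
k=16  ******-****-**-***
k=17  *****-****-**-****
k=18  ****-****-**-*****
k=19  ***-****-**-******

15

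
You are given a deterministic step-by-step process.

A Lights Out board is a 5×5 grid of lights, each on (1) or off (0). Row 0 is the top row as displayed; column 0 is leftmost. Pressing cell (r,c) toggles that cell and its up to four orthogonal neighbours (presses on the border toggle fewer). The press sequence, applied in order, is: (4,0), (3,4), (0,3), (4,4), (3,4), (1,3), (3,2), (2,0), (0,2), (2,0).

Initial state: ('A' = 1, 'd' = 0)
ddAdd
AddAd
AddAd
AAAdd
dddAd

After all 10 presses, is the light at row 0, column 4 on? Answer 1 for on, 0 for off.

[0] ddAdd
AddAd
AddAd
AAAdd
dddAd
[1] ddAdd
AddAd
AddAd
dAAdd
AAdAd
[2] ddAdd
AddAd
AddAA
dAAAA
AAdAA
[3] dddAA
Adddd
AddAA
dAAAA
AAdAA
[4] dddAA
Adddd
AddAA
dAAAd
AAddd
[5] dddAA
Adddd
AddAd
dAAdA
AAddA
[6] ddddA
AdAAA
Adddd
dAAdA
AAddA
[7] ddddA
AdAAA
AdAdd
dddAA
AAAdA
[8] ddddA
ddAAA
dAAdd
AddAA
AAAdA
[9] dAAAA
dddAA
dAAdd
AddAA
AAAdA
[10] dAAAA
AddAA
AdAdd
dddAA
AAAdA

1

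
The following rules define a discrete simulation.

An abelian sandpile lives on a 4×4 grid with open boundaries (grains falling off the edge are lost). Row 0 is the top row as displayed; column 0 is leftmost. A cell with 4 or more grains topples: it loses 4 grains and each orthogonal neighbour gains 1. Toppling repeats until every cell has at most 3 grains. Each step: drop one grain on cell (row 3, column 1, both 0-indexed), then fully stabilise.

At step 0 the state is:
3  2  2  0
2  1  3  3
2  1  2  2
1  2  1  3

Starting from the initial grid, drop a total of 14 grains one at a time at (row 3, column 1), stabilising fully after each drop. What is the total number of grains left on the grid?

32

[0] 3  2  2  0
2  1  3  3
2  1  2  2
1  2  1  3
[1] 3  2  2  0
2  1  3  3
2  1  2  2
1  3  1  3
[2] 3  2  2  0
2  1  3  3
2  2  2  2
2  0  2  3
[3] 3  2  2  0
2  1  3  3
2  2  2  2
2  1  2  3
[4] 3  2  2  0
2  1  3  3
2  2  2  2
2  2  2  3
[5] 3  2  2  0
2  1  3  3
2  2  2  2
2  3  2  3
[6] 3  2  2  0
2  1  3  3
2  3  2  2
3  0  3  3
[7] 3  2  2  0
2  1  3  3
2  3  2  2
3  1  3  3
[8] 3  2  2  0
2  1  3  3
2  3  2  2
3  2  3  3
[9] 3  2  2  0
2  1  3  3
2  3  2  2
3  3  3  3
[10] 3  2  3  1
3  3  1  1
0  2  2  1
1  3  2  1
[11] 3  2  3  1
3  3  1  1
0  3  2  1
2  0  3  1
[12] 3  2  3  1
3  3  1  1
0  3  2  1
2  1  3  1
[13] 3  2  3  1
3  3  1  1
0  3  2  1
2  2  3  1
[14] 3  2  3  1
3  3  1  1
0  3  2  1
2  3  3  1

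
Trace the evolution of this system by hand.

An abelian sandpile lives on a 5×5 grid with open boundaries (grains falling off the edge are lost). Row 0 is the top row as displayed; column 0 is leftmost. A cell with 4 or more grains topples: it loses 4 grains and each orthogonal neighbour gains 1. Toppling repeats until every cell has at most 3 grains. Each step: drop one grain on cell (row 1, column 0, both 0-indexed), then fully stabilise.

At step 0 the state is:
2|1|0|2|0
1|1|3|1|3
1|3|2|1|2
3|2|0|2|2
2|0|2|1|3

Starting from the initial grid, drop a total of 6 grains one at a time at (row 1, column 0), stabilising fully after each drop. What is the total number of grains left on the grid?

45

0) 2|1|0|2|0
1|1|3|1|3
1|3|2|1|2
3|2|0|2|2
2|0|2|1|3
1) 2|1|0|2|0
2|1|3|1|3
1|3|2|1|2
3|2|0|2|2
2|0|2|1|3
2) 2|1|0|2|0
3|1|3|1|3
1|3|2|1|2
3|2|0|2|2
2|0|2|1|3
3) 3|1|0|2|0
0|2|3|1|3
2|3|2|1|2
3|2|0|2|2
2|0|2|1|3
4) 3|1|0|2|0
1|2|3|1|3
2|3|2|1|2
3|2|0|2|2
2|0|2|1|3
5) 3|1|0|2|0
2|2|3|1|3
2|3|2|1|2
3|2|0|2|2
2|0|2|1|3
6) 3|1|0|2|0
3|2|3|1|3
2|3|2|1|2
3|2|0|2|2
2|0|2|1|3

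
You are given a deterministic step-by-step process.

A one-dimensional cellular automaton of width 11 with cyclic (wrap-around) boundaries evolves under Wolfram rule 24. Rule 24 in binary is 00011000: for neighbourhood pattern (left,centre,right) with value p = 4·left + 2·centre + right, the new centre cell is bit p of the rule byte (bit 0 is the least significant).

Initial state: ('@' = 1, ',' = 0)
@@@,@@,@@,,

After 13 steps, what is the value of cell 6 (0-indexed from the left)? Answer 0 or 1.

0) @@@,@@,@@,,
1) @,,,@,,@,@,
2) ,@,,,@,,,,,
3) ,,@,,,@,,,,
4) ,,,@,,,@,,,
5) ,,,,@,,,@,,
6) ,,,,,@,,,@,
7) ,,,,,,@,,,@
8) @,,,,,,@,,,
9) ,@,,,,,,@,,
10) ,,@,,,,,,@,
11) ,,,@,,,,,,@
12) @,,,@,,,,,,
13) ,@,,,@,,,,,

0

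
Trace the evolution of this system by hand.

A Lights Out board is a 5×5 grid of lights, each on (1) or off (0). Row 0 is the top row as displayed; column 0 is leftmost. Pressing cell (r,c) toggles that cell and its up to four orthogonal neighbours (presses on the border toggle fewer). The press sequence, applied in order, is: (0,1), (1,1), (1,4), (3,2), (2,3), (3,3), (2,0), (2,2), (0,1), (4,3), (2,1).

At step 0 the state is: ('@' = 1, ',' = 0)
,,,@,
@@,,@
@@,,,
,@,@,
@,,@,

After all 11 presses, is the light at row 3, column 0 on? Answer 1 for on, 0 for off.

0) ,,,@,
@@,,@
@@,,,
,@,@,
@,,@,
1) @@@@,
@,,,@
@@,,,
,@,@,
@,,@,
2) @,@@,
,@@,@
@,,,,
,@,@,
@,,@,
3) @,@@@
,@@@,
@,,,@
,@,@,
@,,@,
4) @,@@@
,@@@,
@,@,@
,,@,,
@,@@,
5) @,@@@
,@@,,
@,,@,
,,@@,
@,@@,
6) @,@@@
,@@,,
@,,,,
,,,,@
@,@,,
7) @,@@@
@@@,,
,@,,,
@,,,@
@,@,,
8) @,@@@
@@,,,
,,@@,
@,@,@
@,@,,
9) ,@,@@
@,,,,
,,@@,
@,@,@
@,@,,
10) ,@,@@
@,,,,
,,@@,
@,@@@
@,,@@
11) ,@,@@
@@,,,
@@,@,
@@@@@
@,,@@

1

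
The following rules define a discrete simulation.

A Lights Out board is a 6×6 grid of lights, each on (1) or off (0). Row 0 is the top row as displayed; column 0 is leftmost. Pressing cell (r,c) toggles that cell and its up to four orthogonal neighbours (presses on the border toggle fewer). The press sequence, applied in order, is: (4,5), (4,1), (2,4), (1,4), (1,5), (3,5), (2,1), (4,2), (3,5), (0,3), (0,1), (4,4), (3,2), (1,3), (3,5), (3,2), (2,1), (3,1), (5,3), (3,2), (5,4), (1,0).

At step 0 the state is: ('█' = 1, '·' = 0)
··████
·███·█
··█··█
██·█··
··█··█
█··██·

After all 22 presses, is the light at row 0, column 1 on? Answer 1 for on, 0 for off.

[0] ··████
·███·█
··█··█
██·█··
··█··█
█··██·
[1] ··████
·███·█
··█··█
██·█·█
··█·█·
█··███
[2] ··████
·███·█
··█··█
█··█·█
██··█·
██·███
[3] ··████
·█████
··███·
█··███
██··█·
██·███
[4] ··██·█
·██···
··██··
█··███
██··█·
██·███
[5] ··██··
·██·██
··██·█
█··███
██··█·
██·███
[6] ··██··
·██·██
··██··
█··█··
██··██
██·███
[7] ··██··
··█·██
██·█··
██·█··
██··██
██·███
[8] ··██··
··█·██
██·█··
████··
█·████
██████
[9] ··██··
··█·██
██·█·█
██████
█·███·
██████
[10] ····█·
··████
██·█·█
██████
█·███·
██████
[11] ███·█·
·█████
██·█·█
██████
█·███·
██████
[12] ███·█·
·█████
██·█·█
████·█
█·█··█
████·█
[13] ███·█·
·█████
████·█
█····█
█····█
████·█
[14] █████·
·█···█
███··█
█····█
█····█
████·█
[15] █████·
·█···█
███···
█···█·
█·····
████·█
[16] █████·
·█···█
██····
█████·
█·█···
████·█
[17] █████·
·····█
··█···
█·███·
█·█···
████·█
[18] █████·
·····█
·██···
·█·██·
███···
████·█
[19] █████·
·····█
·██···
·█·██·
████··
██··██
[20] █████·
·····█
·█····
··█·█·
██·█··
██··██
[21] █████·
·····█
·█····
··█·█·
██·██·
██·█··
[22] ·████·
██···█
██····
··█·█·
██·██·
██·█··

1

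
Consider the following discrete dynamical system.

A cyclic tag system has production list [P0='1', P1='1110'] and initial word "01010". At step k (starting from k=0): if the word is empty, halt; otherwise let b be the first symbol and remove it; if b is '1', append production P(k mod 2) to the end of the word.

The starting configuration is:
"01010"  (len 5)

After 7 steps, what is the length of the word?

t=0: "01010"  (len 5)
t=1: "1010"  (len 4)
t=2: "0101110"  (len 7)
t=3: "101110"  (len 6)
t=4: "011101110"  (len 9)
t=5: "11101110"  (len 8)
t=6: "11011101110"  (len 11)
t=7: "10111011101"  (len 11)

11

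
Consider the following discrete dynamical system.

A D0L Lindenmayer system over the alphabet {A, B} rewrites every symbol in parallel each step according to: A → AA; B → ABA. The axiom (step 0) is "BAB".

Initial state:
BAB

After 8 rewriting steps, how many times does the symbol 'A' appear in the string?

1276

gen 0: BAB
gen 1: ABAAAABA
gen 2: AAABAAAAAAAAAABAAA
gen 3: AAAAAAABAAAAAAAAAAAAAAAAAAAAAABAAAAAAA
gen 4: AAAAAAAAAAAAAAABAAAAAAAAAAAAAAAAAAAAAAAAAAAAAAAAAAAAAAAAAAAAAABAAAAAAAAAAAAAAA
gen 5: AAAAAAAAAAAAAAAAAAAAAAAAAAAAAAABAAAAAAAAAAAAAAAAAAAAAAAAAA…AAAAAAAAAAAAAAAAAAAAAAAAAABAAAAAAAAAAAAAAAAAAAAAAAAAAAAAAA  (len 158)
gen 6: AAAAAAAAAAAAAAAAAAAAAAAAAAAAAAAAAAAAAAAAAAAAAAAAAAAAAAAAAA…AAAAAAAAAAAAAAAAAAAAAAAAAAAAAAAAAAAAAAAAAAAAAAAAAAAAAAAAAA  (len 318)
gen 7: AAAAAAAAAAAAAAAAAAAAAAAAAAAAAAAAAAAAAAAAAAAAAAAAAAAAAAAAAA…AAAAAAAAAAAAAAAAAAAAAAAAAAAAAAAAAAAAAAAAAAAAAAAAAAAAAAAAAA  (len 638)
gen 8: AAAAAAAAAAAAAAAAAAAAAAAAAAAAAAAAAAAAAAAAAAAAAAAAAAAAAAAAAA…AAAAAAAAAAAAAAAAAAAAAAAAAAAAAAAAAAAAAAAAAAAAAAAAAAAAAAAAAA  (len 1278)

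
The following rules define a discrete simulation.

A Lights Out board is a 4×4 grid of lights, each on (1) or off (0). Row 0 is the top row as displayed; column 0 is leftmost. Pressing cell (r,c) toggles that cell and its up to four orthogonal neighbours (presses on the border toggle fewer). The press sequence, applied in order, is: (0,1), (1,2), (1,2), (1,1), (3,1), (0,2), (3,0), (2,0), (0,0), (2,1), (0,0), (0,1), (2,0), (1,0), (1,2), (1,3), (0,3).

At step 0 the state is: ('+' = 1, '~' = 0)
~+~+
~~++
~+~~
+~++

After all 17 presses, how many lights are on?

gen 0: ~+~+
~~++
~+~~
+~++
gen 1: +~++
~+++
~+~~
+~++
gen 2: +~~+
~~~~
~++~
+~++
gen 3: +~++
~+++
~+~~
+~++
gen 4: ++++
+~~+
~~~~
+~++
gen 5: ++++
+~~+
~+~~
~+~+
gen 6: +~~~
+~++
~+~~
~+~+
gen 7: +~~~
+~++
++~~
+~~+
gen 8: +~~~
~~++
~~~~
~~~+
gen 9: ~+~~
+~++
~~~~
~~~+
gen 10: ~+~~
++++
+++~
~+~+
gen 11: +~~~
~+++
+++~
~+~+
gen 12: ~++~
~~++
+++~
~+~+
gen 13: ~++~
+~++
~~+~
++~+
gen 14: +++~
~+++
+~+~
++~+
gen 15: ++~~
~~~~
+~~~
++~+
gen 16: ++~+
~~++
+~~+
++~+
gen 17: +++~
~~+~
+~~+
++~+

9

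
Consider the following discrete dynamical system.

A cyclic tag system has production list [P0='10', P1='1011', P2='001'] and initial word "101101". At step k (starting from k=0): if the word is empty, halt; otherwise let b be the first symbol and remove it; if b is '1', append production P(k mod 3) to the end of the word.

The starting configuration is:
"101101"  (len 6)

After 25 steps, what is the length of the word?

gen 0: "101101"  (len 6)
gen 1: "0110110"  (len 7)
gen 2: "110110"  (len 6)
gen 3: "10110001"  (len 8)
gen 4: "011000110"  (len 9)
gen 5: "11000110"  (len 8)
gen 6: "1000110001"  (len 10)
gen 7: "00011000110"  (len 11)
gen 8: "0011000110"  (len 10)
gen 9: "011000110"  (len 9)
gen 10: "11000110"  (len 8)
gen 11: "10001101011"  (len 11)
gen 12: "0001101011001"  (len 13)
gen 13: "001101011001"  (len 12)
gen 14: "01101011001"  (len 11)
gen 15: "1101011001"  (len 10)
gen 16: "10101100110"  (len 11)
gen 17: "01011001101011"  (len 14)
gen 18: "1011001101011"  (len 13)
gen 19: "01100110101110"  (len 14)
gen 20: "1100110101110"  (len 13)
gen 21: "100110101110001"  (len 15)
gen 22: "0011010111000110"  (len 16)
gen 23: "011010111000110"  (len 15)
gen 24: "11010111000110"  (len 14)
gen 25: "101011100011010"  (len 15)

15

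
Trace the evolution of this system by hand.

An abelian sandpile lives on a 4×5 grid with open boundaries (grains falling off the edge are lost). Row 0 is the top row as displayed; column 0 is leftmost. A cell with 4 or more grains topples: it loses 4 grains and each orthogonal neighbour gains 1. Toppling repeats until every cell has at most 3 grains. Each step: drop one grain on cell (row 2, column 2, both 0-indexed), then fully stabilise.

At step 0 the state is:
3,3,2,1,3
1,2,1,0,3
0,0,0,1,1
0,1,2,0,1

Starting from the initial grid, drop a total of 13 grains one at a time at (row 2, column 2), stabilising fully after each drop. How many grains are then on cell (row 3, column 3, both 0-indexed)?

0) 3,3,2,1,3
1,2,1,0,3
0,0,0,1,1
0,1,2,0,1
1) 3,3,2,1,3
1,2,1,0,3
0,0,1,1,1
0,1,2,0,1
2) 3,3,2,1,3
1,2,1,0,3
0,0,2,1,1
0,1,2,0,1
3) 3,3,2,1,3
1,2,1,0,3
0,0,3,1,1
0,1,2,0,1
4) 3,3,2,1,3
1,2,2,0,3
0,1,0,2,1
0,1,3,0,1
5) 3,3,2,1,3
1,2,2,0,3
0,1,1,2,1
0,1,3,0,1
6) 3,3,2,1,3
1,2,2,0,3
0,1,2,2,1
0,1,3,0,1
7) 3,3,2,1,3
1,2,2,0,3
0,1,3,2,1
0,1,3,0,1
8) 3,3,2,1,3
1,2,3,0,3
0,2,1,3,1
0,2,0,1,1
9) 3,3,2,1,3
1,2,3,0,3
0,2,2,3,1
0,2,0,1,1
10) 3,3,2,1,3
1,2,3,0,3
0,2,3,3,1
0,2,0,1,1
11) 3,3,3,1,3
1,3,0,2,3
0,3,2,0,2
0,2,1,2,1
12) 3,3,3,1,3
1,3,0,2,3
0,3,3,0,2
0,2,1,2,1
13) 0,2,0,2,3
3,1,3,2,3
1,1,1,1,2
0,3,2,2,1

2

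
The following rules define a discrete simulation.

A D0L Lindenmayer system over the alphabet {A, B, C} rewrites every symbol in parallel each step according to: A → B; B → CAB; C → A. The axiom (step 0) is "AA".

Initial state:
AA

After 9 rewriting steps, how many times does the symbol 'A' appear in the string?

step 0: AA
step 1: BB
step 2: CABCAB
step 3: ABCABABCAB
step 4: BCABABCABBCABABCAB
step 5: CABABCABBCABABCABCABABCABBCABABCAB
step 6: ABCABBCABABCABCABABCABBCABABCABABCABBCABABCABCABABCABBCABABCAB
step 7: BCABABCABCABABCABBCABABCABABCABBCABABCABCABABCABBCABABCABBCABABCABCABABCABBCABABCABABCABBCABABCABCABABCABBCABABCAB
step 8: CABABCABBCABABCABABCABBCABABCABCABABCABBCABABCABBCABABCABC…BBCABABCABCABABCABBCABABCABABCABBCABABCABCABABCABBCABABCAB  (len 210)
step 9: ABCABBCABABCABCABABCABBCABABCABBCABABCABCABABCABBCABABCABA…BBCABABCABCABABCABBCABABCABABCABBCABABCABCABABCABBCABABCAB  (len 386)

136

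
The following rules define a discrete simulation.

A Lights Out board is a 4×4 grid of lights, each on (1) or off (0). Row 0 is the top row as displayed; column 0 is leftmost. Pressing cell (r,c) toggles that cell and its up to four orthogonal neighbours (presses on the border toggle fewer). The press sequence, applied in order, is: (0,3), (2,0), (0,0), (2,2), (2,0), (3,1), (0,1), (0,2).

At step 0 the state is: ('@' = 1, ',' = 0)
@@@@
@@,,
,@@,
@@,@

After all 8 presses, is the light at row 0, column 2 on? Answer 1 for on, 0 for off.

step 0: @@@@
@@,,
,@@,
@@,@
step 1: @@,,
@@,@
,@@,
@@,@
step 2: @@,,
,@,@
@,@,
,@,@
step 3: ,,,,
@@,@
@,@,
,@,@
step 4: ,,,,
@@@@
@@,@
,@@@
step 5: ,,,,
,@@@
,,,@
@@@@
step 6: ,,,,
,@@@
,@,@
,,,@
step 7: @@@,
,,@@
,@,@
,,,@
step 8: @,,@
,,,@
,@,@
,,,@

0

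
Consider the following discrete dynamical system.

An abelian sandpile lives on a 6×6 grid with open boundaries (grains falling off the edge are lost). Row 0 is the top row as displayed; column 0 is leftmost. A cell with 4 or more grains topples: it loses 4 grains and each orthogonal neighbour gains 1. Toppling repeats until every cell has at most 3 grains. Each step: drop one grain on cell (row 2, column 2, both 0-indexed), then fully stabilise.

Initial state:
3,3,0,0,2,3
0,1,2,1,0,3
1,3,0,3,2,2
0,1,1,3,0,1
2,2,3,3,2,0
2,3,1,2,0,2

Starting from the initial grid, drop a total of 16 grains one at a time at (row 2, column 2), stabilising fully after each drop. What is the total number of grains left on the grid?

k=0  3,3,0,0,2,3
0,1,2,1,0,3
1,3,0,3,2,2
0,1,1,3,0,1
2,2,3,3,2,0
2,3,1,2,0,2
k=1  3,3,0,0,2,3
0,1,2,1,0,3
1,3,1,3,2,2
0,1,1,3,0,1
2,2,3,3,2,0
2,3,1,2,0,2
k=2  3,3,0,0,2,3
0,1,2,1,0,3
1,3,2,3,2,2
0,1,1,3,0,1
2,2,3,3,2,0
2,3,1,2,0,2
k=3  3,3,0,0,2,3
0,1,2,1,0,3
1,3,3,3,2,2
0,1,1,3,0,1
2,2,3,3,2,0
2,3,1,2,0,2
k=4  3,3,0,0,2,3
0,2,3,2,0,3
2,0,3,1,3,2
0,3,0,2,1,1
2,3,1,1,3,0
2,3,2,3,0,2
k=5  3,3,1,0,2,3
0,3,0,3,0,3
2,1,1,2,3,2
0,3,1,2,1,1
2,3,1,1,3,0
2,3,2,3,0,2
k=6  3,3,1,0,2,3
0,3,0,3,0,3
2,1,2,2,3,2
0,3,1,2,1,1
2,3,1,1,3,0
2,3,2,3,0,2
k=7  3,3,1,0,2,3
0,3,0,3,0,3
2,1,3,2,3,2
0,3,1,2,1,1
2,3,1,1,3,0
2,3,2,3,0,2
k=8  3,3,1,0,2,3
0,3,1,3,0,3
2,2,0,3,3,2
0,3,2,2,1,1
2,3,1,1,3,0
2,3,2,3,0,2
k=9  3,3,1,0,2,3
0,3,1,3,0,3
2,2,1,3,3,2
0,3,2,2,1,1
2,3,1,1,3,0
2,3,2,3,0,2
k=10  3,3,1,0,2,3
0,3,1,3,0,3
2,2,2,3,3,2
0,3,2,2,1,1
2,3,1,1,3,0
2,3,2,3,0,2
k=11  3,3,1,0,2,3
0,3,1,3,0,3
2,2,3,3,3,2
0,3,2,2,1,1
2,3,1,1,3,0
2,3,2,3,0,2
k=12  3,3,1,1,2,3
0,3,3,0,2,3
2,3,1,2,0,3
0,3,3,3,2,1
2,3,1,1,3,0
2,3,2,3,0,2
k=13  3,3,1,1,2,3
0,3,3,0,2,3
2,3,2,2,0,3
0,3,3,3,2,1
2,3,1,1,3,0
2,3,2,3,0,2
k=14  3,3,1,1,2,3
0,3,3,0,2,3
2,3,3,2,0,3
0,3,3,3,2,1
2,3,1,1,3,0
2,3,2,3,0,2
k=15  0,1,3,1,2,3
2,2,2,2,2,3
3,3,0,1,1,3
1,2,3,1,3,1
3,1,3,2,3,0
3,0,3,3,0,2
k=16  0,1,3,1,2,3
2,2,2,2,2,3
3,3,1,1,1,3
1,2,3,1,3,1
3,1,3,2,3,0
3,0,3,3,0,2

69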